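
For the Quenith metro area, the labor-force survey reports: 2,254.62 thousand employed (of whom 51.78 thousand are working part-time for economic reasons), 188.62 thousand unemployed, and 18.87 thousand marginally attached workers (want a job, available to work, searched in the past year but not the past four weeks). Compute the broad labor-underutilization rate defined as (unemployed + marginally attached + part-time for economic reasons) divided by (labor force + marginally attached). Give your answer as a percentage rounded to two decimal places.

Labor force = 2,254.62 + 188.62 = 2,443.24 thousand.
Numerator = 188.62 + 18.87 + 51.78 = 259.27 thousand.
Denominator = 2,443.24 + 18.87 = 2,462.11 thousand.
Broad rate = 259.27 / 2,462.11 = 10.53%.

Broad underutilization rate ≈ 10.53%.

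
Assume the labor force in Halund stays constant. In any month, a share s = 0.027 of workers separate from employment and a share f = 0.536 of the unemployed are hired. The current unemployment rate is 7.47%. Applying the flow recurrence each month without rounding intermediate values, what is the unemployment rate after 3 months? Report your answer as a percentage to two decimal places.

Unemployment rate after three months ≈ 5.02%.

With a fixed labor force, u_{t+1} = u_t + s·(1−u_t) − f·u_t = u_t·(1−s−f) + s.
Here 1−s−f = 0.437 and s = 0.027.
u_1 = 0.074700 × 0.437 + 0.027 = 0.059644.
u_2 = 0.059644 × 0.437 + 0.027 = 0.053064.
u_3 = 0.053064 × 0.437 + 0.027 = 0.050189.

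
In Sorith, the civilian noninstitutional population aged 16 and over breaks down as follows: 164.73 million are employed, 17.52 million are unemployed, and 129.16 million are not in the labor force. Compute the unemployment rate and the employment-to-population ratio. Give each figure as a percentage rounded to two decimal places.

Labor force = employed + unemployed = 164.73 + 17.52 = 182.25 million.
Working-age population = 182.25 + 129.16 = 311.41 million.
Unemployment rate = 17.52 / 182.25 = 9.61%.
Employment-population ratio = 164.73 / 311.41 = 52.90%.

Unemployment rate ≈ 9.61%; employment-population ratio ≈ 52.90%.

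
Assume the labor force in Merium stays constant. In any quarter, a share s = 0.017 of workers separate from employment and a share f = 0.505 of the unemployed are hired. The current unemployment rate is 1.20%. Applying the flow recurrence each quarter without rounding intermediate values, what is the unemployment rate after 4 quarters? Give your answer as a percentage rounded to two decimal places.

Unemployment rate after four quarters ≈ 3.15%.

With a fixed labor force, u_{t+1} = u_t + s·(1−u_t) − f·u_t = u_t·(1−s−f) + s.
Here 1−s−f = 0.478 and s = 0.017.
u_1 = 0.012000 × 0.478 + 0.017 = 0.022736.
u_2 = 0.022736 × 0.478 + 0.017 = 0.027868.
u_3 = 0.027868 × 0.478 + 0.017 = 0.030321.
u_4 = 0.030321 × 0.478 + 0.017 = 0.031493.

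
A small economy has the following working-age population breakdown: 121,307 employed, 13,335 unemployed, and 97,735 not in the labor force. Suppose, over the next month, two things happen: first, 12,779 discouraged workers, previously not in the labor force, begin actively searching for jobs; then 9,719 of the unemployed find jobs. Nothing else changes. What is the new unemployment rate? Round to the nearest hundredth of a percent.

Initially, labor force = 121,307 + 13,335 = 134,642, so u = 13,335/134,642 = 9.90%.
After the first change, unemployed and labor force both rise by 12,779 → E = 121,307, U = 26,114, labor force = 147,421.
After the second change, unemployed falls and employed rises by 9,719; labor force unchanged → E = 131,026, U = 16,395, labor force = 147,421.
New unemployment rate = 16,395 / 147,421 = 11.12%.

New unemployment rate ≈ 11.12%.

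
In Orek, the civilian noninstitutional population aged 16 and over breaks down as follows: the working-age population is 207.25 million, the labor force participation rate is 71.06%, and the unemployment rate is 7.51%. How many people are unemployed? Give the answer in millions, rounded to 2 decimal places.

About 11.06 million are unemployed.

Labor force = 0.7106 × 207.25 = 147.27 million.
Unemployed = 0.0751 × 147.27 ≈ 11.06 million.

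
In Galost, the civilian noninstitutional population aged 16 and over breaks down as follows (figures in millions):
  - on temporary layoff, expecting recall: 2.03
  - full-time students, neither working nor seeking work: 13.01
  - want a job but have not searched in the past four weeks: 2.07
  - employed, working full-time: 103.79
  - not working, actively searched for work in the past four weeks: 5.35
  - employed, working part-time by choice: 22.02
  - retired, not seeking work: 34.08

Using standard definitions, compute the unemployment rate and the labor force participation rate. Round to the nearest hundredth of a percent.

Employed = 103.79 + 22.02 = 125.81 million.
Unemployed = 2.03 + 5.35 = 7.38 million (jobless and actively searching, or on temporary layoff).
Labor force = 125.81 + 7.38 = 133.19 million.
Not in labor force = 13.01 + 2.07 + 34.08 = 49.16 million (those not working and not actively searching are outside the labor force — including those who want a job but have given up searching).
Civilian working-age population = 133.19 + 49.16 = 182.35 million.
Unemployment rate = 7.38 / 133.19 = 5.54%.
Labor force participation rate = 133.19 / 182.35 = 73.04%.

Unemployment rate ≈ 5.54%; labor force participation rate ≈ 73.04%.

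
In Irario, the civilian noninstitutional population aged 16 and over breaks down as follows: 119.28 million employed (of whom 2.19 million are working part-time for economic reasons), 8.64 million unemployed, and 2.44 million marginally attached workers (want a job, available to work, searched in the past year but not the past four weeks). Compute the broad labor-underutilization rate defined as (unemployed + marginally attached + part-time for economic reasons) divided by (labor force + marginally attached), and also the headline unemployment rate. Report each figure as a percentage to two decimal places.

Broad underutilization rate ≈ 10.18%; headline unemployment rate ≈ 6.75%.

Labor force = 119.28 + 8.64 = 127.92 million.
Numerator = 8.64 + 2.44 + 2.19 = 13.27 million.
Denominator = 127.92 + 2.44 = 130.36 million.
Broad rate = 13.27 / 130.36 = 10.18%.
Headline unemployment rate = 8.64 / 127.92 = 6.75%.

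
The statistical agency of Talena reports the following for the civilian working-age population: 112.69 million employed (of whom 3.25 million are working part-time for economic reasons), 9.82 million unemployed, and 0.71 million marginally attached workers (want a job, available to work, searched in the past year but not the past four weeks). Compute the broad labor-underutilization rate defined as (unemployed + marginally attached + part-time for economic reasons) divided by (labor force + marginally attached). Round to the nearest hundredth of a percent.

Broad underutilization rate ≈ 11.18%.

Labor force = 112.69 + 9.82 = 122.51 million.
Numerator = 9.82 + 0.71 + 3.25 = 13.78 million.
Denominator = 122.51 + 0.71 = 123.22 million.
Broad rate = 13.78 / 123.22 = 11.18%.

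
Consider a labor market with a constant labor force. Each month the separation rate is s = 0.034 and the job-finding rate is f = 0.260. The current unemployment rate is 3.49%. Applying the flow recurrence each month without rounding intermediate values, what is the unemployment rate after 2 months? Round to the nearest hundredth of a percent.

With a fixed labor force, u_{t+1} = u_t + s·(1−u_t) − f·u_t = u_t·(1−s−f) + s.
Here 1−s−f = 0.706 and s = 0.034.
u_1 = 0.034900 × 0.706 + 0.034 = 0.058639.
u_2 = 0.058639 × 0.706 + 0.034 = 0.075399.

Unemployment rate after two months ≈ 7.54%.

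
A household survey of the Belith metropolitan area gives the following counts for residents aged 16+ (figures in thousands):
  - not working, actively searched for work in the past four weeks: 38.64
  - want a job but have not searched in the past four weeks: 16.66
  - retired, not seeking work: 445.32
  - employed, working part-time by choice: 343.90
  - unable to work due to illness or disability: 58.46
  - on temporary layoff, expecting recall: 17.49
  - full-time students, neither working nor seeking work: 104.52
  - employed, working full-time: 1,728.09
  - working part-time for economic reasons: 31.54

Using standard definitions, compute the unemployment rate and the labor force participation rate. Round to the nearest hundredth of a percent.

Employed = 343.90 + 1,728.09 + 31.54 = 2,103.53 thousand (anyone who worked, including part-time for economic reasons, counts as employed).
Unemployed = 38.64 + 17.49 = 56.13 thousand (jobless and actively searching, or on temporary layoff).
Labor force = 2,103.53 + 56.13 = 2,159.66 thousand.
Not in labor force = 16.66 + 445.32 + 58.46 + 104.52 = 624.96 thousand (those not working and not actively searching are outside the labor force — including those who want a job but have given up searching).
Civilian working-age population = 2,159.66 + 624.96 = 2,784.62 thousand.
Unemployment rate = 56.13 / 2,159.66 = 2.60%.
Labor force participation rate = 2,159.66 / 2,784.62 = 77.56%.

Unemployment rate ≈ 2.60%; labor force participation rate ≈ 77.56%.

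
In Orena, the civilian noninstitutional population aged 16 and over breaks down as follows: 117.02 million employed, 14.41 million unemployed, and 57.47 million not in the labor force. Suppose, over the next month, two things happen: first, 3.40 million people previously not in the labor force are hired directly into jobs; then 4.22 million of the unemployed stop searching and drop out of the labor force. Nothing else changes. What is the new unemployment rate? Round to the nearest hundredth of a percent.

Initially, labor force = 117.02 + 14.41 = 131.43 million, so u = 14.41/131.43 = 10.96%.
After the first change, employed and labor force both rise by 3.40; unemployed unchanged → E = 120.42, U = 14.41, labor force = 134.83 million.
After the second change, unemployed and labor force both fall by 4.22 → E = 120.42, U = 10.19, labor force = 130.61 million.
New unemployment rate = 10.19 / 130.61 = 7.80%.

New unemployment rate ≈ 7.80%.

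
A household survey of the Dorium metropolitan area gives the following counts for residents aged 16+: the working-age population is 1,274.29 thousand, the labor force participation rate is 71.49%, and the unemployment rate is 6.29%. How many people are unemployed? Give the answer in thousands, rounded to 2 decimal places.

Labor force = 0.7149 × 1,274.29 = 910.99 thousand.
Unemployed = 0.0629 × 910.99 ≈ 57.30 thousand.

About 57.30 thousand are unemployed.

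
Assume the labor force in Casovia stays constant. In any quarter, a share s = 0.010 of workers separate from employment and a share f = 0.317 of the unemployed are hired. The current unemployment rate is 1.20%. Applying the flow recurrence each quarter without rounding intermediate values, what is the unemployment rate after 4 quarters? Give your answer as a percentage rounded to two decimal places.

Unemployment rate after four quarters ≈ 2.68%.

With a fixed labor force, u_{t+1} = u_t + s·(1−u_t) − f·u_t = u_t·(1−s−f) + s.
Here 1−s−f = 0.673 and s = 0.010.
u_1 = 0.012000 × 0.673 + 0.010 = 0.018076.
u_2 = 0.018076 × 0.673 + 0.010 = 0.022165.
u_3 = 0.022165 × 0.673 + 0.010 = 0.024917.
u_4 = 0.024917 × 0.673 + 0.010 = 0.026769.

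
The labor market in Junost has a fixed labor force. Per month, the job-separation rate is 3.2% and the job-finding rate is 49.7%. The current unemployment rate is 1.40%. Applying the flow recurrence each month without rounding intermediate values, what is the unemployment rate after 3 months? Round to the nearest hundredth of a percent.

With a fixed labor force, u_{t+1} = u_t + s·(1−u_t) − f·u_t = u_t·(1−s−f) + s.
Here 1−s−f = 0.471 and s = 0.032.
u_1 = 0.014000 × 0.471 + 0.032 = 0.038594.
u_2 = 0.038594 × 0.471 + 0.032 = 0.050178.
u_3 = 0.050178 × 0.471 + 0.032 = 0.055634.

Unemployment rate after three months ≈ 5.56%.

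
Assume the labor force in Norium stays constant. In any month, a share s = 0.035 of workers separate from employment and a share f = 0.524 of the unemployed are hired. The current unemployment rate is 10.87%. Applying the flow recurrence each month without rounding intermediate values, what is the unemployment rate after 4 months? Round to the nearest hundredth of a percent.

Unemployment rate after four months ≈ 6.44%.

With a fixed labor force, u_{t+1} = u_t + s·(1−u_t) − f·u_t = u_t·(1−s−f) + s.
Here 1−s−f = 0.441 and s = 0.035.
u_1 = 0.108700 × 0.441 + 0.035 = 0.082937.
u_2 = 0.082937 × 0.441 + 0.035 = 0.071575.
u_3 = 0.071575 × 0.441 + 0.035 = 0.066565.
u_4 = 0.066565 × 0.441 + 0.035 = 0.064355.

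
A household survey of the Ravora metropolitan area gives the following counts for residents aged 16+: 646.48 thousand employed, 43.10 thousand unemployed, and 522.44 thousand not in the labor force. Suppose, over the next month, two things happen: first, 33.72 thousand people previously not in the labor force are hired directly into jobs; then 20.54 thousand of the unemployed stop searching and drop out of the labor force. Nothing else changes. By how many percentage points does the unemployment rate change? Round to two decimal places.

The unemployment rate changes by −3.04 percentage points.

Initially, labor force = 646.48 + 43.10 = 689.58 thousand, so u = 43.10/689.58 = 6.25%.
After the first change, employed and labor force both rise by 33.72; unemployed unchanged → E = 680.20, U = 43.10, labor force = 723.30 thousand.
After the second change, unemployed and labor force both fall by 20.54 → E = 680.20, U = 22.56, labor force = 702.76 thousand.
New unemployment rate = 22.56 / 702.76 = 3.21%.
Change = 3.21% − 6.25% = −3.04 percentage points.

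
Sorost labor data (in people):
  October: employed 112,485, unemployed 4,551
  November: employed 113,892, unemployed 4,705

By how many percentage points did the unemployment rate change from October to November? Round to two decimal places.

The unemployment rate changed by +0.08 percentage points.

October: labor force = 112,485 + 4,551 = 117,036; u = 4,551/117,036 = 3.89%.
November: labor force = 113,892 + 4,705 = 118,597; u = 4,705/118,597 = 3.97%.
Change = 3.97% − 3.89% = +0.08 pp.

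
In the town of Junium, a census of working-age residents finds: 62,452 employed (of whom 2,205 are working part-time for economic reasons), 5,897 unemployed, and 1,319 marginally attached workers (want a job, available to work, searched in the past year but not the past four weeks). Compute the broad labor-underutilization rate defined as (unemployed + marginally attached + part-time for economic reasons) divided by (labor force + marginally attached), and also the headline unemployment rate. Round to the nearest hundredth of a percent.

Labor force = 62,452 + 5,897 = 68,349.
Numerator = 5,897 + 1,319 + 2,205 = 9,421.
Denominator = 68,349 + 1,319 = 69,668.
Broad rate = 9,421 / 69,668 = 13.52%.
Headline unemployment rate = 5,897 / 68,349 = 8.63%.

Broad underutilization rate ≈ 13.52%; headline unemployment rate ≈ 8.63%.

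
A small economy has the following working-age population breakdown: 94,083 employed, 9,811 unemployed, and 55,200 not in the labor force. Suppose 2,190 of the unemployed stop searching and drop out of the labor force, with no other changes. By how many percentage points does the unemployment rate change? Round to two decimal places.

The unemployment rate changes by −1.95 percentage points.

Initially, labor force = 94,083 + 9,811 = 103,894, so u = 9,811/103,894 = 9.44%.
After the change, unemployed and labor force both fall by 2,190 → E = 94,083, U = 7,621, labor force = 101,704.
New unemployment rate = 7,621 / 101,704 = 7.49%.
Change = 7.49% − 9.44% = −1.95 percentage points.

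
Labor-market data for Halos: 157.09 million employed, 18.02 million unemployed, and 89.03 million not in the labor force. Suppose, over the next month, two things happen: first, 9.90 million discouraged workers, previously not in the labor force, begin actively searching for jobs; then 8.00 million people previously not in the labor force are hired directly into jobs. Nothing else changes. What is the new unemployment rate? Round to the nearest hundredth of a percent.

New unemployment rate ≈ 14.47%.

Initially, labor force = 157.09 + 18.02 = 175.11 million, so u = 18.02/175.11 = 10.29%.
After the first change, unemployed and labor force both rise by 9.90 → E = 157.09, U = 27.92, labor force = 185.01 million.
After the second change, employed and labor force both rise by 8.00; unemployed unchanged → E = 165.09, U = 27.92, labor force = 193.01 million.
New unemployment rate = 27.92 / 193.01 = 14.47%.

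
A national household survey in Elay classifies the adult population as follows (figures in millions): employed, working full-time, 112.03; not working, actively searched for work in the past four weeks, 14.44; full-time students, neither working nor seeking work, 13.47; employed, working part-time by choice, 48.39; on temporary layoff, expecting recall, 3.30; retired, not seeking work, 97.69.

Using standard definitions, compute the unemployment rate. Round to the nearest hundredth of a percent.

Employed = 112.03 + 48.39 = 160.42 million.
Unemployed = 14.44 + 3.30 = 17.74 million (jobless and actively searching, or on temporary layoff).
Labor force = 160.42 + 17.74 = 178.16 million.
Unemployment rate = 17.74 / 178.16 = 9.96%.

Unemployment rate ≈ 9.96%.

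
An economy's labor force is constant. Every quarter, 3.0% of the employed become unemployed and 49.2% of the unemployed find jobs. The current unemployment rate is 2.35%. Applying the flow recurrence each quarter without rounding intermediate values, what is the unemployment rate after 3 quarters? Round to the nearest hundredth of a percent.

With a fixed labor force, u_{t+1} = u_t + s·(1−u_t) − f·u_t = u_t·(1−s−f) + s.
Here 1−s−f = 0.478 and s = 0.030.
u_1 = 0.023500 × 0.478 + 0.030 = 0.041233.
u_2 = 0.041233 × 0.478 + 0.030 = 0.049709.
u_3 = 0.049709 × 0.478 + 0.030 = 0.053761.

Unemployment rate after three quarters ≈ 5.38%.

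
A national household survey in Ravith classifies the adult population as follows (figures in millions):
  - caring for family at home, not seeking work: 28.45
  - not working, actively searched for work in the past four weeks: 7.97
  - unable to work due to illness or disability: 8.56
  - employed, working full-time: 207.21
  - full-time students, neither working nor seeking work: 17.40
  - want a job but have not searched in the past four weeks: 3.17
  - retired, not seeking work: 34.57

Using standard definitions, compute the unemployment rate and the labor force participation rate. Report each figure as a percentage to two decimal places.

Unemployment rate ≈ 3.70%; labor force participation rate ≈ 70.02%.

Employed = 207.21 million.
Unemployed = 7.97 million.
Labor force = 207.21 + 7.97 = 215.18 million.
Not in labor force = 28.45 + 8.56 + 17.40 + 3.17 + 34.57 = 92.15 million (those not working and not actively searching are outside the labor force — including those who want a job but have given up searching).
Civilian working-age population = 215.18 + 92.15 = 307.33 million.
Unemployment rate = 7.97 / 215.18 = 3.70%.
Labor force participation rate = 215.18 / 307.33 = 70.02%.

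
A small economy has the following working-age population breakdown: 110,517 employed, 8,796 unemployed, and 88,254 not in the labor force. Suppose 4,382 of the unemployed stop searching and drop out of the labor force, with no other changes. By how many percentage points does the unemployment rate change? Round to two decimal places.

The unemployment rate changes by −3.53 percentage points.

Initially, labor force = 110,517 + 8,796 = 119,313, so u = 8,796/119,313 = 7.37%.
After the change, unemployed and labor force both fall by 4,382 → E = 110,517, U = 4,414, labor force = 114,931.
New unemployment rate = 4,414 / 114,931 = 3.84%.
Change = 3.84% − 7.37% = −3.53 percentage points.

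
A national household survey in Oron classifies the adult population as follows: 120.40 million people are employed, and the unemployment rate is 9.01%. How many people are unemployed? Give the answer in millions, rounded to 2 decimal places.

About 11.92 million are unemployed.

Let U be the number unemployed. The labor force is E + U, and U/(E+U) = 0.0901.
So U = 0.0901 × 120.40 / (1 − 0.0901) = 10.8480 / 0.9099 ≈ 11.92 million.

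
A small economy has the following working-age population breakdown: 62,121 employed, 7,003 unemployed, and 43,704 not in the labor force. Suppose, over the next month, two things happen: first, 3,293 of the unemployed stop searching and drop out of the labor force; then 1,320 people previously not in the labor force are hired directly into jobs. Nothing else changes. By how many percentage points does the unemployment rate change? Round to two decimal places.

The unemployment rate changes by −4.61 percentage points.

Initially, labor force = 62,121 + 7,003 = 69,124, so u = 7,003/69,124 = 10.13%.
After the first change, unemployed and labor force both fall by 3,293 → E = 62,121, U = 3,710, labor force = 65,831.
After the second change, employed and labor force both rise by 1,320; unemployed unchanged → E = 63,441, U = 3,710, labor force = 67,151.
New unemployment rate = 3,710 / 67,151 = 5.52%.
Change = 5.52% − 10.13% = −4.61 percentage points.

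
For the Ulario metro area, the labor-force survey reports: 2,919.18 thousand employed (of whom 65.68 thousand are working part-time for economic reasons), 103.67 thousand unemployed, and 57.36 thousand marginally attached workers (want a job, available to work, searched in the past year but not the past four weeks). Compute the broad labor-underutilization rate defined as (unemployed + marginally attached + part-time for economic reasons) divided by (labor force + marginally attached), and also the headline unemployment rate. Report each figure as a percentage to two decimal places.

Labor force = 2,919.18 + 103.67 = 3,022.85 thousand.
Numerator = 103.67 + 57.36 + 65.68 = 226.71 thousand.
Denominator = 3,022.85 + 57.36 = 3,080.21 thousand.
Broad rate = 226.71 / 3,080.21 = 7.36%.
Headline unemployment rate = 103.67 / 3,022.85 = 3.43%.

Broad underutilization rate ≈ 7.36%; headline unemployment rate ≈ 3.43%.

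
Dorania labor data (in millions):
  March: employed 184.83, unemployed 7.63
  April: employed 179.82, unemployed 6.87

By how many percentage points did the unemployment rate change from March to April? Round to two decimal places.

March: labor force = 184.83 + 7.63 = 192.46; u = 7.63/192.46 = 3.96%.
April: labor force = 179.82 + 6.87 = 186.69; u = 6.87/186.69 = 3.68%.
Change = 3.68% − 3.96% = −0.28 pp.

The unemployment rate changed by −0.28 percentage points.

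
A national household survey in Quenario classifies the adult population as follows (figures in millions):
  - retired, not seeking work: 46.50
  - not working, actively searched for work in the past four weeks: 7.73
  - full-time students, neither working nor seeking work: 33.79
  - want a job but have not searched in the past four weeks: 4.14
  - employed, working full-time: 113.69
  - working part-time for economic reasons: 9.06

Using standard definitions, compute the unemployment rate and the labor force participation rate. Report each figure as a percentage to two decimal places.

Employed = 113.69 + 9.06 = 122.75 million (anyone who worked, including part-time for economic reasons, counts as employed).
Unemployed = 7.73 million.
Labor force = 122.75 + 7.73 = 130.48 million.
Not in labor force = 46.50 + 33.79 + 4.14 = 84.43 million (those not working and not actively searching are outside the labor force — including those who want a job but have given up searching).
Civilian working-age population = 130.48 + 84.43 = 214.91 million.
Unemployment rate = 7.73 / 130.48 = 5.92%.
Labor force participation rate = 130.48 / 214.91 = 60.71%.

Unemployment rate ≈ 5.92%; labor force participation rate ≈ 60.71%.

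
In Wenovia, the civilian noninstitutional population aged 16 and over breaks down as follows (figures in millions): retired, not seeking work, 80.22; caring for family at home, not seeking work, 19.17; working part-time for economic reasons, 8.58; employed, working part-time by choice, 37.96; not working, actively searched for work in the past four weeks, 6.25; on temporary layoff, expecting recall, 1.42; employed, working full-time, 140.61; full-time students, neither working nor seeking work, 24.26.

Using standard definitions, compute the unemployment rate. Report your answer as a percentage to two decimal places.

Unemployment rate ≈ 3.94%.

Employed = 8.58 + 37.96 + 140.61 = 187.15 million (anyone who worked, including part-time for economic reasons, counts as employed).
Unemployed = 6.25 + 1.42 = 7.67 million (jobless and actively searching, or on temporary layoff).
Labor force = 187.15 + 7.67 = 194.82 million.
Unemployment rate = 7.67 / 194.82 = 3.94%.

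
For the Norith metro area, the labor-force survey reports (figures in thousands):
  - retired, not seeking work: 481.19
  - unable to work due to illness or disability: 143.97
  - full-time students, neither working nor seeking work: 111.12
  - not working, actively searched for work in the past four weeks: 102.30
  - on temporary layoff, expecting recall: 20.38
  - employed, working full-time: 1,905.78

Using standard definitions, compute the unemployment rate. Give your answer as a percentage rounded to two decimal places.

Unemployment rate ≈ 6.05%.

Employed = 1,905.78 thousand.
Unemployed = 102.30 + 20.38 = 122.68 thousand (jobless and actively searching, or on temporary layoff).
Labor force = 1,905.78 + 122.68 = 2,028.46 thousand.
Unemployment rate = 122.68 / 2,028.46 = 6.05%.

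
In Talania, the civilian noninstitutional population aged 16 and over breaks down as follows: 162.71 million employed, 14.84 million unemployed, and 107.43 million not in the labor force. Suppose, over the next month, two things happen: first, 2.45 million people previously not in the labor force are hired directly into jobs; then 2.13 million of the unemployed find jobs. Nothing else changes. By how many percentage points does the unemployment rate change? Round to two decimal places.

The unemployment rate changes by −1.30 percentage points.

Initially, labor force = 162.71 + 14.84 = 177.55 million, so u = 14.84/177.55 = 8.36%.
After the first change, employed and labor force both rise by 2.45; unemployed unchanged → E = 165.16, U = 14.84, labor force = 180.00 million.
After the second change, unemployed falls and employed rises by 2.13; labor force unchanged → E = 167.29, U = 12.71, labor force = 180.00 million.
New unemployment rate = 12.71 / 180.00 = 7.06%.
Change = 7.06% − 8.36% = −1.30 percentage points.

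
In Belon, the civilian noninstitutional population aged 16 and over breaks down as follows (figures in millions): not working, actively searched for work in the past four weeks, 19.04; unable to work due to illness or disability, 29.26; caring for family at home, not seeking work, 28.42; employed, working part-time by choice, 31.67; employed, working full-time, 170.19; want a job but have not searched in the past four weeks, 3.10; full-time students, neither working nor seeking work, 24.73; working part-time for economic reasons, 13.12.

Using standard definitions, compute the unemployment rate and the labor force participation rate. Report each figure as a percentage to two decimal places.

Unemployment rate ≈ 8.14%; labor force participation rate ≈ 73.24%.

Employed = 31.67 + 170.19 + 13.12 = 214.98 million (anyone who worked, including part-time for economic reasons, counts as employed).
Unemployed = 19.04 million.
Labor force = 214.98 + 19.04 = 234.02 million.
Not in labor force = 29.26 + 28.42 + 3.10 + 24.73 = 85.51 million (those not working and not actively searching are outside the labor force — including those who want a job but have given up searching).
Civilian working-age population = 234.02 + 85.51 = 319.53 million.
Unemployment rate = 19.04 / 234.02 = 8.14%.
Labor force participation rate = 234.02 / 319.53 = 73.24%.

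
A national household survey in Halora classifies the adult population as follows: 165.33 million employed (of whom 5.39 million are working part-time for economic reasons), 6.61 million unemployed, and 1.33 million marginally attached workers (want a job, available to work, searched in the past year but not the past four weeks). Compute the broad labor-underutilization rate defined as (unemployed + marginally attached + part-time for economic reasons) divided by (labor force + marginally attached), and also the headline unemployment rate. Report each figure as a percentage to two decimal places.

Broad underutilization rate ≈ 7.69%; headline unemployment rate ≈ 3.84%.

Labor force = 165.33 + 6.61 = 171.94 million.
Numerator = 6.61 + 1.33 + 5.39 = 13.33 million.
Denominator = 171.94 + 1.33 = 173.27 million.
Broad rate = 13.33 / 173.27 = 7.69%.
Headline unemployment rate = 6.61 / 171.94 = 3.84%.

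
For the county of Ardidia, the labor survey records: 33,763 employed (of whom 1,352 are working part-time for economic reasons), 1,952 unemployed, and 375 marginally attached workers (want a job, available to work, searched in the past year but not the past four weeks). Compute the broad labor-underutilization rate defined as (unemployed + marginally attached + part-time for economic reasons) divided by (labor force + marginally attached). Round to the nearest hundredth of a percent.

Labor force = 33,763 + 1,952 = 35,715.
Numerator = 1,952 + 375 + 1,352 = 3,679.
Denominator = 35,715 + 375 = 36,090.
Broad rate = 3,679 / 36,090 = 10.19%.

Broad underutilization rate ≈ 10.19%.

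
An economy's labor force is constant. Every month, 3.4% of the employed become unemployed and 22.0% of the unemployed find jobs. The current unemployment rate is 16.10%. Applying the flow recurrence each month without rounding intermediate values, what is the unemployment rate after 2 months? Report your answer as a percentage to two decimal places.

Unemployment rate after two months ≈ 14.90%.

With a fixed labor force, u_{t+1} = u_t + s·(1−u_t) − f·u_t = u_t·(1−s−f) + s.
Here 1−s−f = 0.746 and s = 0.034.
u_1 = 0.161000 × 0.746 + 0.034 = 0.154106.
u_2 = 0.154106 × 0.746 + 0.034 = 0.148963.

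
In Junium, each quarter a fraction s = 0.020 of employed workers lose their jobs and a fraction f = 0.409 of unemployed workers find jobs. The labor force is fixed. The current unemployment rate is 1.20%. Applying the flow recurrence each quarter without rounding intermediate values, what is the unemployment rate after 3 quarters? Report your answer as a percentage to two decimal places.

Unemployment rate after three quarters ≈ 4.02%.

With a fixed labor force, u_{t+1} = u_t + s·(1−u_t) − f·u_t = u_t·(1−s−f) + s.
Here 1−s−f = 0.571 and s = 0.020.
u_1 = 0.012000 × 0.571 + 0.020 = 0.026852.
u_2 = 0.026852 × 0.571 + 0.020 = 0.035332.
u_3 = 0.035332 × 0.571 + 0.020 = 0.040175.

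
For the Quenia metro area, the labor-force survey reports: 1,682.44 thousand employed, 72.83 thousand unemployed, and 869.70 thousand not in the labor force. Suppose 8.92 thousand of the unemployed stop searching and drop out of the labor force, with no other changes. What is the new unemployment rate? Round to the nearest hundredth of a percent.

Initially, labor force = 1,682.44 + 72.83 = 1,755.27 thousand, so u = 72.83/1,755.27 = 4.15%.
After the change, unemployed and labor force both fall by 8.92 → E = 1,682.44, U = 63.91, labor force = 1,746.35 thousand.
New unemployment rate = 63.91 / 1,746.35 = 3.66%.

New unemployment rate ≈ 3.66%.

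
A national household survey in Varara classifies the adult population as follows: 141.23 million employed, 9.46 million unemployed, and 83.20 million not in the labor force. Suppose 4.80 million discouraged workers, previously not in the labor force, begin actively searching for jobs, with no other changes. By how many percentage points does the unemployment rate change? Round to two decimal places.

Initially, labor force = 141.23 + 9.46 = 150.69 million, so u = 9.46/150.69 = 6.28%.
After the change, unemployed and labor force both rise by 4.80 → E = 141.23, U = 14.26, labor force = 155.49 million.
New unemployment rate = 14.26 / 155.49 = 9.17%.
Change = 9.17% − 6.28% = +2.89 percentage points.

The unemployment rate changes by +2.89 percentage points.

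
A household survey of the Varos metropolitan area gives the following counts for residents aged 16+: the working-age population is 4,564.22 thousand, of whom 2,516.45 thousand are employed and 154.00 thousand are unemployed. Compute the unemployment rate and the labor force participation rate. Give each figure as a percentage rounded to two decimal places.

Labor force = employed + unemployed = 2,516.45 + 154.00 = 2,670.45 thousand.
Unemployment rate = 154.00 / 2,670.45 = 5.77%.
Labor force participation rate = 2,670.45 / 4,564.22 = 58.51%.

Unemployment rate ≈ 5.77%; labor force participation rate ≈ 58.51%.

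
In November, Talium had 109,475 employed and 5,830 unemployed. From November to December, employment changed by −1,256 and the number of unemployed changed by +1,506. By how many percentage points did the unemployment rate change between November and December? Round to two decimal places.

The unemployment rate changed by +1.29 percentage points.

November: labor force = 109,475 + 5,830 = 115,305; u = 5,830/115,305 = 5.06%.
December: labor force = 108,219 + 7,336 = 115,555; u = 7,336/115,555 = 6.35%.
Change = 6.35% − 5.06% = +1.29 pp.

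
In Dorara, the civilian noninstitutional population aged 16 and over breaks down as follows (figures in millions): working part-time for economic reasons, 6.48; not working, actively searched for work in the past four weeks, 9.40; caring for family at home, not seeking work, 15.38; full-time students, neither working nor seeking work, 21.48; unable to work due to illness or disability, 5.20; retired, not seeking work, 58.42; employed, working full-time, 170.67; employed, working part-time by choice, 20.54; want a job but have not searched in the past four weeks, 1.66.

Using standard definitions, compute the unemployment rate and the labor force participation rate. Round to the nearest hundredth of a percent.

Unemployment rate ≈ 4.54%; labor force participation rate ≈ 66.97%.

Employed = 6.48 + 170.67 + 20.54 = 197.69 million (anyone who worked, including part-time for economic reasons, counts as employed).
Unemployed = 9.40 million.
Labor force = 197.69 + 9.40 = 207.09 million.
Not in labor force = 15.38 + 21.48 + 5.20 + 58.42 + 1.66 = 102.14 million (those not working and not actively searching are outside the labor force — including those who want a job but have given up searching).
Civilian working-age population = 207.09 + 102.14 = 309.23 million.
Unemployment rate = 9.40 / 207.09 = 4.54%.
Labor force participation rate = 207.09 / 309.23 = 66.97%.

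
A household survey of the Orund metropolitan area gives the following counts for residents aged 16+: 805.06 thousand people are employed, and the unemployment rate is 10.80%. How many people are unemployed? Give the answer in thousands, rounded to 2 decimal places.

About 97.47 thousand are unemployed.

Let U be the number unemployed. The labor force is E + U, and U/(E+U) = 0.1080.
So U = 0.1080 × 805.06 / (1 − 0.1080) = 86.9465 / 0.8920 ≈ 97.47 thousand.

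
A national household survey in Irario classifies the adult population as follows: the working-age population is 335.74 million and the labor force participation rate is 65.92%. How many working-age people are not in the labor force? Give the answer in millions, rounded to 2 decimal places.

About 114.42 million are not in the labor force.

Share not in the labor force = 1 − 0.6592 = 0.3408.
Not in labor force = 0.3408 × 335.74 ≈ 114.42 million.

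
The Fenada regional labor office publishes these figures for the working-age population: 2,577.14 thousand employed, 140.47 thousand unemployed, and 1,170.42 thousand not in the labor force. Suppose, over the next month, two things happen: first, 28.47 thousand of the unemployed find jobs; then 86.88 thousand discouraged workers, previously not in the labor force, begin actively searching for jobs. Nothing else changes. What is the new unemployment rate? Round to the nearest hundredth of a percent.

New unemployment rate ≈ 7.09%.

Initially, labor force = 2,577.14 + 140.47 = 2,717.61 thousand, so u = 140.47/2,717.61 = 5.17%.
After the first change, unemployed falls and employed rises by 28.47; labor force unchanged → E = 2,605.61, U = 112.00, labor force = 2,717.61 thousand.
After the second change, unemployed and labor force both rise by 86.88 → E = 2,605.61, U = 198.88, labor force = 2,804.49 thousand.
New unemployment rate = 198.88 / 2,804.49 = 7.09%.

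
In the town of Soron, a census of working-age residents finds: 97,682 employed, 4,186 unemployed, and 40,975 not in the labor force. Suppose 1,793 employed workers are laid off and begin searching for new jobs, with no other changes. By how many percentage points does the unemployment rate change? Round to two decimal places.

Initially, labor force = 97,682 + 4,186 = 101,868, so u = 4,186/101,868 = 4.11%.
After the change, employed falls and unemployed rises by 1,793; labor force unchanged → E = 95,889, U = 5,979, labor force = 101,868.
New unemployment rate = 5,979 / 101,868 = 5.87%.
Change = 5.87% − 4.11% = +1.76 percentage points.

The unemployment rate changes by +1.76 percentage points.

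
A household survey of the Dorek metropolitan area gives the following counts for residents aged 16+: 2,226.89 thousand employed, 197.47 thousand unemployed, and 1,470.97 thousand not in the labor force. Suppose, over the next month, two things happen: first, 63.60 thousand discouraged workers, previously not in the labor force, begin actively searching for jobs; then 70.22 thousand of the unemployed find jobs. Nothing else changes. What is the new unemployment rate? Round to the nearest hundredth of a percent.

New unemployment rate ≈ 7.67%.

Initially, labor force = 2,226.89 + 197.47 = 2,424.36 thousand, so u = 197.47/2,424.36 = 8.15%.
After the first change, unemployed and labor force both rise by 63.60 → E = 2,226.89, U = 261.07, labor force = 2,487.96 thousand.
After the second change, unemployed falls and employed rises by 70.22; labor force unchanged → E = 2,297.11, U = 190.85, labor force = 2,487.96 thousand.
New unemployment rate = 190.85 / 2,487.96 = 7.67%.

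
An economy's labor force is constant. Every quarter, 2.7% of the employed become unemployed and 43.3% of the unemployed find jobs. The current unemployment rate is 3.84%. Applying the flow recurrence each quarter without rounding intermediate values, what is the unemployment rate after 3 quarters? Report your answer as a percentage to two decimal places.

With a fixed labor force, u_{t+1} = u_t + s·(1−u_t) − f·u_t = u_t·(1−s−f) + s.
Here 1−s−f = 0.540 and s = 0.027.
u_1 = 0.038400 × 0.540 + 0.027 = 0.047736.
u_2 = 0.047736 × 0.540 + 0.027 = 0.052777.
u_3 = 0.052777 × 0.540 + 0.027 = 0.055500.

Unemployment rate after three quarters ≈ 5.55%.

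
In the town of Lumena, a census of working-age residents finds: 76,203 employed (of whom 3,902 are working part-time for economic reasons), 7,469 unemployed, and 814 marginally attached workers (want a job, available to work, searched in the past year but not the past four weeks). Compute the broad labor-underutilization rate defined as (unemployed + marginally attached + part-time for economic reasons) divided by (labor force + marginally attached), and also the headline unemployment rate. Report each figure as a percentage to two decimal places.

Broad underutilization rate ≈ 14.42%; headline unemployment rate ≈ 8.93%.

Labor force = 76,203 + 7,469 = 83,672.
Numerator = 7,469 + 814 + 3,902 = 12,185.
Denominator = 83,672 + 814 = 84,486.
Broad rate = 12,185 / 84,486 = 14.42%.
Headline unemployment rate = 7,469 / 83,672 = 8.93%.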